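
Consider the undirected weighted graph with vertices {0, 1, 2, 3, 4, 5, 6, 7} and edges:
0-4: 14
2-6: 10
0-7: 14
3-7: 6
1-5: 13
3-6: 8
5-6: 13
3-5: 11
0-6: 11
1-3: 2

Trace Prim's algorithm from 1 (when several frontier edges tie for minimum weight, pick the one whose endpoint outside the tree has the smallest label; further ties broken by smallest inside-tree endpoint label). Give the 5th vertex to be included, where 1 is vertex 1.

Prim, starting at 1.
Step 1: frontier [1-3 2, 1-5 13] → take 1-3 (2); add 3.
Step 2: frontier [1-5 13, 3-7 6, 3-6 8, 3-5 11] → take 3-7 (6); add 7.
Step 3: frontier [1-5 13, 3-6 8, 3-5 11, 0-7 14] → take 3-6 (8); add 6.
Step 4: frontier [1-5 13, 3-5 11, 2-6 10, 0-6 11, 5-6 13, 0-7 14] → take 2-6 (10); add 2.
Step 5: frontier [1-5 13, 3-5 11, 0-6 11, 5-6 13, 0-7 14] → take 0-6 (11); add 0.
Step 6: frontier [0-4 14, 1-5 13, 3-5 11, 5-6 13] → take 3-5 (11); add 5.
Step 7: frontier [0-4 14] → take 0-4 (14); add 4.
Vertex order: 1, 3, 7, 6, 2, 0, 5, 4. The 5th vertex is 2.

2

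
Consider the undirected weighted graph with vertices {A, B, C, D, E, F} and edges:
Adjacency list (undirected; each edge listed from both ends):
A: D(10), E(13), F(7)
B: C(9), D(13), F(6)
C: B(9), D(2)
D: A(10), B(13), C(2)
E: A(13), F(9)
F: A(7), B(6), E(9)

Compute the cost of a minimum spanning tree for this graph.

33

Kruskal: consider edges lightest-first.
C—D (2): add — endpoints in different components.
B—F (6): add — endpoints in different components.
A—F (7): add — endpoints in different components.
B—C (9): add — endpoints in different components.
E—F (9): add — endpoints in different components.
MST edges: C—D, B—F, A—F, B—C, E—F; total weight 2+6+7+9+9 = 33.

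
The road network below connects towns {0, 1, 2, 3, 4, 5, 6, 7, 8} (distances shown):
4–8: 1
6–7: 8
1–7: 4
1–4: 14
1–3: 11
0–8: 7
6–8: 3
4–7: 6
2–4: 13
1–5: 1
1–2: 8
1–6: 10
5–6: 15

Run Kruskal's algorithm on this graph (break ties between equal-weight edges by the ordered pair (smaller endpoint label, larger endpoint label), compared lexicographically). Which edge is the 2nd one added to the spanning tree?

4-8

Kruskal's algorithm — process edges by increasing weight (ties by edge label):
1–5 (1): add — endpoints in different components.
4–8 (1): add — endpoints in different components.
6–8 (3): add — endpoints in different components.
1–7 (4): add — endpoints in different components.
4–7 (6): add — endpoints in different components.
0–8 (7): add — endpoints in different components.
1–2 (8): add — endpoints in different components.
6–7 (8): skip — 6 and 7 already connected.
1–6 (10): skip — 1 and 6 already connected.
1–3 (11): add — endpoints in different components.
The 2nd edge added is 4–8.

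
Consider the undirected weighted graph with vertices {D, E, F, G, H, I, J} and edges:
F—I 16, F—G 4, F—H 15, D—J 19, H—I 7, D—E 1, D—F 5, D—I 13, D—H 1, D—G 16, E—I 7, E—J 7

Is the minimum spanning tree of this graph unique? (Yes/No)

No

Kruskal's algorithm — process edges by increasing weight (ties by edge label):
D—E (1): add. Components now {D,E} {F} {G} {H} {I} {J}
D—H (1): add. Components now {D,E,H} {F} {G} {I} {J}
F—G (4): add. Components now {D,E,H} {F,G} {I} {J}
D—F (5): add. Components now {D,E,F,G,H} {I} {J}
E—I (7): add. Components now {D,E,F,G,H,I} {J}
E—J (7): add. Components now {D,E,F,G,H,I,J}
Non-tree edge H—I has weight 7, equal to the heaviest edge on its tree cycle — swapping gives another MST of the same weight. Not unique.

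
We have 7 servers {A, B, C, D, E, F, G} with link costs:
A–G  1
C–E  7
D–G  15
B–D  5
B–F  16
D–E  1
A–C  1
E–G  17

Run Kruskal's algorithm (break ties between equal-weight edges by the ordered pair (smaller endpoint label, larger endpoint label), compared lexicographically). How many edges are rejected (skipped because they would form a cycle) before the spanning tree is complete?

Kruskal: consider edges lightest-first.
A–C (1): add — endpoints in different components.
A–G (1): add — endpoints in different components.
D–E (1): add — endpoints in different components.
B–D (5): add — endpoints in different components.
C–E (7): add — endpoints in different components.
D–G (15): skip — D and G already connected.
B–F (16): add — endpoints in different components.
Edges rejected before the tree was complete: 1.

1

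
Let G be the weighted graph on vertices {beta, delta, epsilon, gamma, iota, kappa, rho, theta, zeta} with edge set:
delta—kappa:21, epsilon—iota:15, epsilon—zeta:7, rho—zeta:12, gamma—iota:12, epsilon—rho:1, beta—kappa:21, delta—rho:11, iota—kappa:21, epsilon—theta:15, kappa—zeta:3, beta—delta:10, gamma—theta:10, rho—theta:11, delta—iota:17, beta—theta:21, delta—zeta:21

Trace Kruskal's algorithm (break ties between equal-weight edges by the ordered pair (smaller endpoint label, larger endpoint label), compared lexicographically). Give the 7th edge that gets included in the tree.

rho-theta

Sort edges by weight, then run Kruskal:
epsilon—rho (1): add — endpoints in different components.
kappa—zeta (3): add — endpoints in different components.
epsilon—zeta (7): add — endpoints in different components.
beta—delta (10): add — endpoints in different components.
gamma—theta (10): add — endpoints in different components.
delta—rho (11): add — endpoints in different components.
rho—theta (11): add — endpoints in different components.
gamma—iota (12): add — endpoints in different components.
The 7th edge added is rho—theta.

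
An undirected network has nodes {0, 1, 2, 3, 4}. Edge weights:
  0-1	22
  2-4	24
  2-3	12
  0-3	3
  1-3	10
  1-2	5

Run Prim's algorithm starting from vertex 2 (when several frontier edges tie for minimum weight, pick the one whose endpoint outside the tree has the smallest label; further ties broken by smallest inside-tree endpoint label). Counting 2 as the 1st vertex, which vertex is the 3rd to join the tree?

Prim, starting at 2.
Step 1: cheapest edge leaving the tree is 1-2 (5); add 1.
Step 2: cheapest edge leaving the tree is 1-3 (10); add 3.
Step 3: cheapest edge leaving the tree is 0-3 (3); add 0.
Step 4: cheapest edge leaving the tree is 2-4 (24); add 4.
Vertex order: 2, 1, 3, 0, 4. The 3rd vertex is 3.

3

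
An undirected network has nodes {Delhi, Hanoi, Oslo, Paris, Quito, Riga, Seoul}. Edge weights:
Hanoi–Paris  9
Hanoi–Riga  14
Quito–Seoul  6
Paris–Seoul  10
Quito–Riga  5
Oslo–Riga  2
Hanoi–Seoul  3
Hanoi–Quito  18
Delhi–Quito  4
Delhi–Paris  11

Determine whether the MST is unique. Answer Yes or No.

Kruskal's algorithm — process edges by increasing weight (ties by edge label):
Oslo–Riga (2): add. Components now {Paris} {Quito} {Oslo,Riga} {Hanoi} {Delhi} {Seoul}
Hanoi–Seoul (3): add. Components now {Paris} {Quito} {Oslo,Riga} {Hanoi,Seoul} {Delhi}
Delhi–Quito (4): add. Components now {Paris} {Delhi,Quito} {Oslo,Riga} {Hanoi,Seoul}
Quito–Riga (5): add. Components now {Paris} {Delhi,Oslo,Quito,Riga} {Hanoi,Seoul}
Quito–Seoul (6): add. Components now {Paris} {Delhi,Hanoi,Oslo,Quito,Riga,Seoul}
Hanoi–Paris (9): add. Components now {Delhi,Hanoi,Oslo,Paris,Quito,Riga,Seoul}
Every non-tree edge has weight strictly greater than the heaviest edge on the tree path between its endpoints, so the MST is unique.

Yes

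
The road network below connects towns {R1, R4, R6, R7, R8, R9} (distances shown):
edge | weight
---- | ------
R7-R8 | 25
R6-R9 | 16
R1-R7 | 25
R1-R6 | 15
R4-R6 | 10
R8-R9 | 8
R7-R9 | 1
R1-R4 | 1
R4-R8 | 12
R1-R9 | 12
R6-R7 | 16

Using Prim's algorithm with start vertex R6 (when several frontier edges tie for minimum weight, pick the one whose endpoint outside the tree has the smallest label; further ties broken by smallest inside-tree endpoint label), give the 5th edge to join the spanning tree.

Prim's algorithm from R6:
Step 1: frontier [R4-R6 10, R1-R6 15, R6-R7 16, R6-R9 16] → take R4-R6 (10); add R4.
Step 2: frontier [R1-R4 1, R4-R8 12, R1-R6 15, R6-R7 16, R6-R9 16] → take R1-R4 (1); add R1.
Step 3: frontier [R1-R9 12, R1-R7 25, R4-R8 12, R6-R7 16, R6-R9 16] → take R4-R8 (12); add R8.
Step 4: frontier [R1-R9 12, R1-R7 25, R6-R7 16, R6-R9 16, R8-R9 8, R7-R8 25] → take R8-R9 (8); add R9.
Step 5: frontier [R1-R7 25, R6-R7 16, R7-R8 25, R7-R9 1] → take R7-R9 (1); add R7.
The 5th edge added is R7-R9.

R7-R9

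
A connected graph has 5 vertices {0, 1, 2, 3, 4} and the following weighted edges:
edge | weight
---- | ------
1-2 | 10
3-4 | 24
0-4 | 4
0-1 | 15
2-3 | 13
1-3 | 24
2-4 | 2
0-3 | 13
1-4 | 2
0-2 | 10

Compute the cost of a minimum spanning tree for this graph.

Kruskal's algorithm — process edges by increasing weight (ties by edge label):
1-4 (2): add. Components now {0} {1,4} {2} {3}
2-4 (2): add. Components now {0} {1,2,4} {3}
0-4 (4): add. Components now {0,1,2,4} {3}
0-2 (10): skip — 0 and 2 already connected.
1-2 (10): skip — 1 and 2 already connected.
0-3 (13): add. Components now {0,1,2,3,4}
MST edges: 1-4, 2-4, 0-4, 0-3; total weight 2+2+4+13 = 21.

21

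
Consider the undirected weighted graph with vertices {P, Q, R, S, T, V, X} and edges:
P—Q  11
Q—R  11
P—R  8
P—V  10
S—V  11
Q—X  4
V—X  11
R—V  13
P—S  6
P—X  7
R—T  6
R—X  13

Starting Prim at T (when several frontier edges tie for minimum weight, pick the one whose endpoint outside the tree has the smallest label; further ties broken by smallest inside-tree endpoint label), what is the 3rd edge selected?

P-S

Prim, starting at T.
Step 1: frontier [R—T 6] → take R—T (6); add R.
Step 2: frontier [P—R 8, Q—R 11, R—V 13, R—X 13] → take P—R (8); add P.
Step 3: frontier [P—S 6, P—X 7, P—V 10, P—Q 11, Q—R 11, R—V 13, R—X 13] → take P—S (6); add S.
Step 4: frontier [P—X 7, P—V 10, P—Q 11, Q—R 11, R—V 13, R—X 13, S—V 11] → take P—X (7); add X.
Step 5: frontier [P—V 10, P—Q 11, Q—R 11, R—V 13, S—V 11, Q—X 4, V—X 11] → take Q—X (4); add Q.
Step 6: frontier [P—V 10, R—V 13, S—V 11, V—X 11] → take P—V (10); add V.
The 3rd edge added is P—S.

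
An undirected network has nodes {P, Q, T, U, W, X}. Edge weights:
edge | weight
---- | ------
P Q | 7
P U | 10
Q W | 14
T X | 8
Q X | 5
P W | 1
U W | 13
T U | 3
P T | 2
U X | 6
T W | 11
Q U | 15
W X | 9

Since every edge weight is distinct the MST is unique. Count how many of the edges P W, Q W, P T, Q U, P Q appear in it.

2

Kruskal: consider edges lightest-first.
P W (1): add — endpoints in different components.
P T (2): add — endpoints in different components.
T U (3): add — endpoints in different components.
Q X (5): add — endpoints in different components.
U X (6): add — endpoints in different components.
MST edge set: {P W, P T, T U, Q X, U X}.
Of the listed edges, {P W, P T} are in the MST → 2.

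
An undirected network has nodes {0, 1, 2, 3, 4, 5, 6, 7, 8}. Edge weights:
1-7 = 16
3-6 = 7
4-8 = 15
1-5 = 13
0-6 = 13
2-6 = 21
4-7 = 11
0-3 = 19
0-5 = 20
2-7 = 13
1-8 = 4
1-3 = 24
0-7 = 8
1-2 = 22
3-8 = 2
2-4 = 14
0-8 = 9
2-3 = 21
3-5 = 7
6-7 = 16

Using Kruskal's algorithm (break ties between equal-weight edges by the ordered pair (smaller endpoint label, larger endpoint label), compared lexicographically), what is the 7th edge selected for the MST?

4-7

Kruskal's algorithm — process edges by increasing weight (ties by edge label):
3-8 (2): add — endpoints in different components.
1-8 (4): add — endpoints in different components.
3-5 (7): add — endpoints in different components.
3-6 (7): add — endpoints in different components.
0-7 (8): add — endpoints in different components.
0-8 (9): add — endpoints in different components.
4-7 (11): add — endpoints in different components.
0-6 (13): skip — 0 and 6 already connected.
1-5 (13): skip — 1 and 5 already connected.
2-7 (13): add — endpoints in different components.
The 7th edge added is 4-7.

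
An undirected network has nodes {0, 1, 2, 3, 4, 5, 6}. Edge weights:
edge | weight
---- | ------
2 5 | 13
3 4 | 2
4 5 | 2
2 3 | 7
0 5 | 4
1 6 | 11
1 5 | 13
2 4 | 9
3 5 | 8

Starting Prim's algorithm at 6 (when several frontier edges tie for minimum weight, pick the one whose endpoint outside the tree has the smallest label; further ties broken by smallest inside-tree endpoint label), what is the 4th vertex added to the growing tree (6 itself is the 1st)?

Grow the tree from 6 using Prim:
Step 1: frontier [1 6 11] → take 1 6 (11); add 1.
Step 2: frontier [1 5 13] → take 1 5 (13); add 5.
Step 3: frontier [4 5 2, 0 5 4, 3 5 8, 2 5 13] → take 4 5 (2); add 4.
Step 4: frontier [3 4 2, 2 4 9, 0 5 4, 3 5 8, 2 5 13] → take 3 4 (2); add 3.
Step 5: frontier [2 3 7, 2 4 9, 0 5 4, 2 5 13] → take 0 5 (4); add 0.
Step 6: frontier [2 3 7, 2 4 9, 2 5 13] → take 2 3 (7); add 2.
Vertex order: 6, 1, 5, 4, 3, 0, 2. The 4th vertex is 4.

4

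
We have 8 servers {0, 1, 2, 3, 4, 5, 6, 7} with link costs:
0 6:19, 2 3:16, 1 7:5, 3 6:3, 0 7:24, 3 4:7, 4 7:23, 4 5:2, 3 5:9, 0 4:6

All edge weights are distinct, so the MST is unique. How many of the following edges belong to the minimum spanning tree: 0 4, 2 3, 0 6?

2

Sort edges by weight, then run Kruskal:
4 5 (2): add — endpoints in different components.
3 6 (3): add — endpoints in different components.
1 7 (5): add — endpoints in different components.
0 4 (6): add — endpoints in different components.
3 4 (7): add — endpoints in different components.
3 5 (9): skip — 3 and 5 already connected.
2 3 (16): add — endpoints in different components.
0 6 (19): skip — 0 and 6 already connected.
4 7 (23): add — endpoints in different components.
MST edge set: {4 5, 3 6, 1 7, 0 4, 3 4, 2 3, 4 7}.
Of the listed edges, {0 4, 2 3} are in the MST → 2.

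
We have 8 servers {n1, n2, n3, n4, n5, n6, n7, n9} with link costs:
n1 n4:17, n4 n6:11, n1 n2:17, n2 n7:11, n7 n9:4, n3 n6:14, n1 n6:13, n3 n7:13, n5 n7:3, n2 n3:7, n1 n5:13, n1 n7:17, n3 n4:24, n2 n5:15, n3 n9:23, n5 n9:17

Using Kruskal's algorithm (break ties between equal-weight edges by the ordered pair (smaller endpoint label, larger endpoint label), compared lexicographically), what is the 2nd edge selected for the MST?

Kruskal: consider edges lightest-first.
n5 n7 (3): add — endpoints in different components.
n7 n9 (4): add — endpoints in different components.
n2 n3 (7): add — endpoints in different components.
n2 n7 (11): add — endpoints in different components.
n4 n6 (11): add — endpoints in different components.
n1 n5 (13): add — endpoints in different components.
n1 n6 (13): add — endpoints in different components.
The 2nd edge added is n7 n9.

n7-n9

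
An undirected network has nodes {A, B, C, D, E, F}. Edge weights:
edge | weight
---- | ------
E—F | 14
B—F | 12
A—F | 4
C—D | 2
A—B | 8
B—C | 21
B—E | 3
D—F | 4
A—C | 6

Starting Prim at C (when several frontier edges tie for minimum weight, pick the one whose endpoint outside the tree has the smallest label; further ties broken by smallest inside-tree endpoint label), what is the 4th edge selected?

Grow the tree from C using Prim:
Step 1: cheapest edge leaving the tree is C—D (2); add D.
Step 2: cheapest edge leaving the tree is D—F (4); add F.
Step 3: cheapest edge leaving the tree is A—F (4); add A.
Step 4: cheapest edge leaving the tree is A—B (8); add B.
Step 5: cheapest edge leaving the tree is B—E (3); add E.
The 4th edge added is A—B.

A-B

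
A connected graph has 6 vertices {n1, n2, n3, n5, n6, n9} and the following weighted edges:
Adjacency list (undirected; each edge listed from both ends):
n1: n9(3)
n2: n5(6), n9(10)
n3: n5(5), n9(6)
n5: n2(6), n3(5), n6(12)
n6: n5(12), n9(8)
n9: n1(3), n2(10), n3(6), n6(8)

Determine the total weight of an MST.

Sort edges by weight, then run Kruskal:
n1–n9 (3): add — endpoints in different components.
n3–n5 (5): add — endpoints in different components.
n2–n5 (6): add — endpoints in different components.
n3–n9 (6): add — endpoints in different components.
n6–n9 (8): add — endpoints in different components.
MST edges: n1–n9, n3–n5, n2–n5, n3–n9, n6–n9; total weight 3+5+6+6+8 = 28.

28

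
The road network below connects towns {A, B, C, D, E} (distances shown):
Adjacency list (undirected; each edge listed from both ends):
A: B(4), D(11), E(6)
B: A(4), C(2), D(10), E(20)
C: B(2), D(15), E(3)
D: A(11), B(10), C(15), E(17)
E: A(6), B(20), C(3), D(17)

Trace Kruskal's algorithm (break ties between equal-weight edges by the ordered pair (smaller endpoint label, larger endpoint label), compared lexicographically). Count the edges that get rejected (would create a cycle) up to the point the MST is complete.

Sort edges by weight, then run Kruskal:
B–C (2): add. Components now {A} {B,C} {D} {E}
C–E (3): add. Components now {A} {B,C,E} {D}
A–B (4): add. Components now {A,B,C,E} {D}
A–E (6): skip — A and E already connected.
B–D (10): add. Components now {A,B,C,D,E}
Edges rejected before the tree was complete: 1.

1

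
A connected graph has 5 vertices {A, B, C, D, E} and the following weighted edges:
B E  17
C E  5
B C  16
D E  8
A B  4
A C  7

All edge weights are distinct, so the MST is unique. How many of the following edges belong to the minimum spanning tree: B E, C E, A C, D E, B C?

3

Sort edges by weight, then run Kruskal:
A B (4): add. Components now {A,B} {C} {D} {E}
C E (5): add. Components now {A,B} {C,E} {D}
A C (7): add. Components now {A,B,C,E} {D}
D E (8): add. Components now {A,B,C,D,E}
MST edge set: {A B, C E, A C, D E}.
Of the listed edges, {C E, A C, D E} are in the MST → 3.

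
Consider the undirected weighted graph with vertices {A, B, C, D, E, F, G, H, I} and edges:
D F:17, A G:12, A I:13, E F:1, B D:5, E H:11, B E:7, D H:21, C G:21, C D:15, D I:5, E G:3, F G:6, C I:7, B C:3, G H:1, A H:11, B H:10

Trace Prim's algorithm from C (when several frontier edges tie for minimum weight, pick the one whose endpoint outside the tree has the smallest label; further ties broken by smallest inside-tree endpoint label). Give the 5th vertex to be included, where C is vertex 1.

Prim's algorithm from C:
Step 1: cheapest edge leaving the tree is B C (3); add B.
Step 2: cheapest edge leaving the tree is B D (5); add D.
Step 3: cheapest edge leaving the tree is D I (5); add I.
Step 4: cheapest edge leaving the tree is B E (7); add E.
Step 5: cheapest edge leaving the tree is E F (1); add F.
Step 6: cheapest edge leaving the tree is E G (3); add G.
Step 7: cheapest edge leaving the tree is G H (1); add H.
Step 8: cheapest edge leaving the tree is A H (11); add A.
Vertex order: C, B, D, I, E, F, G, H, A. The 5th vertex is E.

E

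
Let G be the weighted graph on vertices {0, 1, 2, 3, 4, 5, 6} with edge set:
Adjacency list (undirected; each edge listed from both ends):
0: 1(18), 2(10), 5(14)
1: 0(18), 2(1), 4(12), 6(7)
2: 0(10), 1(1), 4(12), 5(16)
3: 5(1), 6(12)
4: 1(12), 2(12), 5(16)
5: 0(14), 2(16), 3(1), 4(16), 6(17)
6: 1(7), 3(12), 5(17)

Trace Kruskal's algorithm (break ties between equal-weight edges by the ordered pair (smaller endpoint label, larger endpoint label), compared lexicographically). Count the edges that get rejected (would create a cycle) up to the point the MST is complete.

1

Kruskal's algorithm — process edges by increasing weight (ties by edge label):
1–2 (1): add. Components now {0} {1,2} {3} {4} {5} {6}
3–5 (1): add. Components now {0} {1,2} {3,5} {4} {6}
1–6 (7): add. Components now {0} {1,2,6} {3,5} {4}
0–2 (10): add. Components now {0,1,2,6} {3,5} {4}
1–4 (12): add. Components now {0,1,2,4,6} {3,5}
2–4 (12): skip — 2 and 4 already connected.
3–6 (12): add. Components now {0,1,2,3,4,5,6}
Edges rejected before the tree was complete: 1.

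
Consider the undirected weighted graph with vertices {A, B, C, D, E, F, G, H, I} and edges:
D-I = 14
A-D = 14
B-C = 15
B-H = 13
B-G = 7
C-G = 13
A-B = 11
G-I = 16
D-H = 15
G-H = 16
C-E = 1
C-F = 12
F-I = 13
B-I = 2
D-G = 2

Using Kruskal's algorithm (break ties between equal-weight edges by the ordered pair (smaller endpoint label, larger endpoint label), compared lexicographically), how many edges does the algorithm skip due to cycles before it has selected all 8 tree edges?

Kruskal's algorithm — process edges by increasing weight (ties by edge label):
C-E (1): add — endpoints in different components.
B-I (2): add — endpoints in different components.
D-G (2): add — endpoints in different components.
B-G (7): add — endpoints in different components.
A-B (11): add — endpoints in different components.
C-F (12): add — endpoints in different components.
B-H (13): add — endpoints in different components.
C-G (13): add — endpoints in different components.
Edges rejected before the tree was complete: 0.

0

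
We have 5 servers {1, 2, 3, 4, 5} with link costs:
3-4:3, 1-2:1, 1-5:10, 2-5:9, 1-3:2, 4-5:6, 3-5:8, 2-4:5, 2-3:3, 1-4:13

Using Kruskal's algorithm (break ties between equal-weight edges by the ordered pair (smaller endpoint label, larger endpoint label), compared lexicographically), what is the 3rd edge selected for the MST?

3-4

Kruskal's algorithm — process edges by increasing weight (ties by edge label):
1-2 (1): add. Components now {1,2} {3} {4} {5}
1-3 (2): add. Components now {1,2,3} {4} {5}
2-3 (3): skip — 2 and 3 already connected.
3-4 (3): add. Components now {1,2,3,4} {5}
2-4 (5): skip — 2 and 4 already connected.
4-5 (6): add. Components now {1,2,3,4,5}
The 3rd edge added is 3-4.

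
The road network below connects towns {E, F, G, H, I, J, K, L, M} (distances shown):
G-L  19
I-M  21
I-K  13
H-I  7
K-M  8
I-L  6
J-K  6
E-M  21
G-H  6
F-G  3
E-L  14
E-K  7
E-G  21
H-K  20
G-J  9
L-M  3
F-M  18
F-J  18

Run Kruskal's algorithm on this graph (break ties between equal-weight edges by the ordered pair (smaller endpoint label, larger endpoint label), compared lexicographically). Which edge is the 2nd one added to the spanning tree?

L-M

Kruskal's algorithm — process edges by increasing weight (ties by edge label):
F-G (3): add — endpoints in different components.
L-M (3): add — endpoints in different components.
G-H (6): add — endpoints in different components.
I-L (6): add — endpoints in different components.
J-K (6): add — endpoints in different components.
E-K (7): add — endpoints in different components.
H-I (7): add — endpoints in different components.
K-M (8): add — endpoints in different components.
The 2nd edge added is L-M.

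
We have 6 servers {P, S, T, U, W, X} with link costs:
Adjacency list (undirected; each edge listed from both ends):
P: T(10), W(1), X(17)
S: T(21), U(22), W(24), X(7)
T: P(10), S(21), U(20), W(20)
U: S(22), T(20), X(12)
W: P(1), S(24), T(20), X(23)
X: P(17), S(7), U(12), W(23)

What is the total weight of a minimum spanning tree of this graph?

47

Grow the tree from X using Prim:
Step 1: frontier [S–X 7, U–X 12, P–X 17, W–X 23] → take S–X (7); add S.
Step 2: frontier [S–T 21, S–U 22, S–W 24, U–X 12, P–X 17, W–X 23] → take U–X (12); add U.
Step 3: frontier [S–T 21, S–W 24, T–U 20, P–X 17, W–X 23] → take P–X (17); add P.
Step 4: frontier [P–W 1, P–T 10, S–T 21, S–W 24, T–U 20, W–X 23] → take P–W (1); add W.
Step 5: frontier [P–T 10, S–T 21, T–U 20, T–W 20] → take P–T (10); add T.
MST edges: S–X, U–X, P–X, P–W, P–T; total weight 7+12+17+1+10 = 47.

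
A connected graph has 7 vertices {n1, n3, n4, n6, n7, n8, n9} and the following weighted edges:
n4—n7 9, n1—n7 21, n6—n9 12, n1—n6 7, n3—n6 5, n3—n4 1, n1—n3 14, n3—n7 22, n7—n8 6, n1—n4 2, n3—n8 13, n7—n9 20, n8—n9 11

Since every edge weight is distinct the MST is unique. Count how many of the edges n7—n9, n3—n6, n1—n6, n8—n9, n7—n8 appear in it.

3

Sort edges by weight, then run Kruskal:
n3—n4 (1): add. Components now {n8} {n7} {n3,n4} {n9} {n1} {n6}
n1—n4 (2): add. Components now {n8} {n7} {n1,n3,n4} {n9} {n6}
n3—n6 (5): add. Components now {n8} {n7} {n1,n3,n4,n6} {n9}
n7—n8 (6): add. Components now {n7,n8} {n1,n3,n4,n6} {n9}
n1—n6 (7): skip — n1 and n6 already connected.
n4—n7 (9): add. Components now {n1,n3,n4,n6,n7,n8} {n9}
n8—n9 (11): add. Components now {n1,n3,n4,n6,n7,n8,n9}
MST edge set: {n3—n4, n1—n4, n3—n6, n7—n8, n4—n7, n8—n9}.
Of the listed edges, {n3—n6, n8—n9, n7—n8} are in the MST → 3.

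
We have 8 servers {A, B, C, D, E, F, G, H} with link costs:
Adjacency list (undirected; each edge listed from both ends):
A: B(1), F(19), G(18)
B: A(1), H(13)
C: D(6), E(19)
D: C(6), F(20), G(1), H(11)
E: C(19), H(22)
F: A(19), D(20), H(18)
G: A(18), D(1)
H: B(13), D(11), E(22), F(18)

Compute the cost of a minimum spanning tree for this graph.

Grow the tree from A using Prim:
Step 1: frontier [A-B 1, A-G 18, A-F 19] → take A-B (1); add B.
Step 2: frontier [A-G 18, A-F 19, B-H 13] → take B-H (13); add H.
Step 3: frontier [A-G 18, A-F 19, D-H 11, F-H 18, E-H 22] → take D-H (11); add D.
Step 4: frontier [A-G 18, A-F 19, D-G 1, C-D 6, D-F 20, F-H 18, E-H 22] → take D-G (1); add G.
Step 5: frontier [A-F 19, C-D 6, D-F 20, F-H 18, E-H 22] → take C-D (6); add C.
Step 6: frontier [A-F 19, C-E 19, D-F 20, F-H 18, E-H 22] → take F-H (18); add F.
Step 7: frontier [C-E 19, E-H 22] → take C-E (19); add E.
MST edges: A-B, B-H, D-H, D-G, C-D, F-H, C-E; total weight 1+13+11+1+6+18+19 = 69.

69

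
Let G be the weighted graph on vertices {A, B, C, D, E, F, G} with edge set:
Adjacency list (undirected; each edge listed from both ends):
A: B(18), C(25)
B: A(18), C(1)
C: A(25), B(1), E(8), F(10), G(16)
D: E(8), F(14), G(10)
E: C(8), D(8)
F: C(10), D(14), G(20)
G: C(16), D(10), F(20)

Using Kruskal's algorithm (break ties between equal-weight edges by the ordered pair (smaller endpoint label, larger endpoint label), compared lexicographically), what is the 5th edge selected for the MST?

D-G

Sort edges by weight, then run Kruskal:
B—C (1): add. Components now {A} {B,C} {D} {E} {F} {G}
C—E (8): add. Components now {A} {B,C,E} {D} {F} {G}
D—E (8): add. Components now {A} {B,C,D,E} {F} {G}
C—F (10): add. Components now {A} {B,C,D,E,F} {G}
D—G (10): add. Components now {A} {B,C,D,E,F,G}
D—F (14): skip — D and F already connected.
C—G (16): skip — C and G already connected.
A—B (18): add. Components now {A,B,C,D,E,F,G}
The 5th edge added is D—G.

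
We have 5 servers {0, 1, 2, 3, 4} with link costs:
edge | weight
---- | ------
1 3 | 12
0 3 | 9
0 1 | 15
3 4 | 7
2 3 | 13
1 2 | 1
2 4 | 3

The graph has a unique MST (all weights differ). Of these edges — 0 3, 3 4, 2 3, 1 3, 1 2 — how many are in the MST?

Sort edges by weight, then run Kruskal:
1 2 (1): add — endpoints in different components.
2 4 (3): add — endpoints in different components.
3 4 (7): add — endpoints in different components.
0 3 (9): add — endpoints in different components.
MST edge set: {1 2, 2 4, 3 4, 0 3}.
Of the listed edges, {0 3, 3 4, 1 2} are in the MST → 3.

3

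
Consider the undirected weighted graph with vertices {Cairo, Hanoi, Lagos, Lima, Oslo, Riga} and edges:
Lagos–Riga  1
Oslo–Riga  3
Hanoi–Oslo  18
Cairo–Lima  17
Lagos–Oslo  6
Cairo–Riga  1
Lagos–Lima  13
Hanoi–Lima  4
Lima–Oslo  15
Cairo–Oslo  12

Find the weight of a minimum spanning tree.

22

Kruskal's algorithm — process edges by increasing weight (ties by edge label):
Cairo–Riga (1): add — endpoints in different components.
Lagos–Riga (1): add — endpoints in different components.
Oslo–Riga (3): add — endpoints in different components.
Hanoi–Lima (4): add — endpoints in different components.
Lagos–Oslo (6): skip — Oslo and Lagos already connected.
Cairo–Oslo (12): skip — Cairo and Oslo already connected.
Lagos–Lima (13): add — endpoints in different components.
MST edges: Cairo–Riga, Lagos–Riga, Oslo–Riga, Hanoi–Lima, Lagos–Lima; total weight 1+1+3+4+13 = 22.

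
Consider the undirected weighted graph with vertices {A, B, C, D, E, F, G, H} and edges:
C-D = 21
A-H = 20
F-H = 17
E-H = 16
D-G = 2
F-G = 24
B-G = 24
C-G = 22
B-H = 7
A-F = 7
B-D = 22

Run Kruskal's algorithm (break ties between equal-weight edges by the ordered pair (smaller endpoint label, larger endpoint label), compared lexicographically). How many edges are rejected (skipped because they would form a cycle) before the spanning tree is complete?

1

Kruskal: consider edges lightest-first.
D-G (2): add — endpoints in different components.
A-F (7): add — endpoints in different components.
B-H (7): add — endpoints in different components.
E-H (16): add — endpoints in different components.
F-H (17): add — endpoints in different components.
A-H (20): skip — A and H already connected.
C-D (21): add — endpoints in different components.
B-D (22): add — endpoints in different components.
Edges rejected before the tree was complete: 1.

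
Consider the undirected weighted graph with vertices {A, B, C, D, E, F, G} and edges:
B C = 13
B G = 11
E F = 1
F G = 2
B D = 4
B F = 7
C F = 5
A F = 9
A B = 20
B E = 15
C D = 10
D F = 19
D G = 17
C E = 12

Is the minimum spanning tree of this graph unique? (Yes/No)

Kruskal: consider edges lightest-first.
E F (1): add. Components now {A} {B} {C} {D} {E,F} {G}
F G (2): add. Components now {A} {B} {C} {D} {E,F,G}
B D (4): add. Components now {A} {B,D} {C} {E,F,G}
C F (5): add. Components now {A} {B,D} {C,E,F,G}
B F (7): add. Components now {A} {B,C,D,E,F,G}
A F (9): add. Components now {A,B,C,D,E,F,G}
Every non-tree edge has weight strictly greater than the heaviest edge on the tree path between its endpoints, so the MST is unique.

Yes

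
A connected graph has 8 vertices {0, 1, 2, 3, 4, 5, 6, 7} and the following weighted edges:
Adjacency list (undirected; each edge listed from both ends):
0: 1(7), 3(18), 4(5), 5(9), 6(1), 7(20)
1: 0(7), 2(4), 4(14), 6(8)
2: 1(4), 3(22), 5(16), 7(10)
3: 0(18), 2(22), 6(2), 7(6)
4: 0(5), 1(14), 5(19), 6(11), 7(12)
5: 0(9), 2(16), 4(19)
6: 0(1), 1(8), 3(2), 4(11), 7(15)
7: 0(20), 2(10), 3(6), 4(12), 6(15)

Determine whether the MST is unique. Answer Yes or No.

Sort edges by weight, then run Kruskal:
0—6 (1): add — endpoints in different components.
3—6 (2): add — endpoints in different components.
1—2 (4): add — endpoints in different components.
0—4 (5): add — endpoints in different components.
3—7 (6): add — endpoints in different components.
0—1 (7): add — endpoints in different components.
1—6 (8): skip — 1 and 6 already connected.
0—5 (9): add — endpoints in different components.
Every non-tree edge has weight strictly greater than the heaviest edge on the tree path between its endpoints, so the MST is unique.

Yes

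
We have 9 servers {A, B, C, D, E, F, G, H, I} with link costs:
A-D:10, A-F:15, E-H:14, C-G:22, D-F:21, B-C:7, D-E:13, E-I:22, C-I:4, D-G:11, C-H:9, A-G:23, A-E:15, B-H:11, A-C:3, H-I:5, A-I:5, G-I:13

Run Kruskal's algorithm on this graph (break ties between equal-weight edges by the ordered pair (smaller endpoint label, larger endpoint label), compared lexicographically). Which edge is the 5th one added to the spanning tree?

Sort edges by weight, then run Kruskal:
A-C (3): add — endpoints in different components.
C-I (4): add — endpoints in different components.
A-I (5): skip — A and I already connected.
H-I (5): add — endpoints in different components.
B-C (7): add — endpoints in different components.
C-H (9): skip — C and H already connected.
A-D (10): add — endpoints in different components.
B-H (11): skip — B and H already connected.
D-G (11): add — endpoints in different components.
D-E (13): add — endpoints in different components.
G-I (13): skip — G and I already connected.
E-H (14): skip — E and H already connected.
A-E (15): skip — A and E already connected.
A-F (15): add — endpoints in different components.
The 5th edge added is A-D.

A-D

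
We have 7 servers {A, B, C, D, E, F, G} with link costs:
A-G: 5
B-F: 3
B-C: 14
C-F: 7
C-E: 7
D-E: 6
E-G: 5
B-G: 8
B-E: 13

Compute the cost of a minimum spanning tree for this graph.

Prim's algorithm from C:
Step 1: frontier [C-E 7, C-F 7, B-C 14] → take C-E (7); add E.
Step 2: frontier [C-F 7, B-C 14, E-G 5, D-E 6, B-E 13] → take E-G (5); add G.
Step 3: frontier [C-F 7, B-C 14, D-E 6, B-E 13, A-G 5, B-G 8] → take A-G (5); add A.
Step 4: frontier [C-F 7, B-C 14, D-E 6, B-E 13, B-G 8] → take D-E (6); add D.
Step 5: frontier [C-F 7, B-C 14, B-E 13, B-G 8] → take C-F (7); add F.
Step 6: frontier [B-C 14, B-E 13, B-F 3, B-G 8] → take B-F (3); add B.
MST edges: C-E, E-G, A-G, D-E, C-F, B-F; total weight 7+5+5+6+7+3 = 33.

33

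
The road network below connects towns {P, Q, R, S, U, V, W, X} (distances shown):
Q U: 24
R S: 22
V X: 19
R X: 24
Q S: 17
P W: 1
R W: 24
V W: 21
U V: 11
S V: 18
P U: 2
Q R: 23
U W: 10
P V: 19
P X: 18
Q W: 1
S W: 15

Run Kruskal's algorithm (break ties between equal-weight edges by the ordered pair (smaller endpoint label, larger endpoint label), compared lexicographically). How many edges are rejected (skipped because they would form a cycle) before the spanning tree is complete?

6

Kruskal's algorithm — process edges by increasing weight (ties by edge label):
P W (1): add — endpoints in different components.
Q W (1): add — endpoints in different components.
P U (2): add — endpoints in different components.
U W (10): skip — U and W already connected.
U V (11): add — endpoints in different components.
S W (15): add — endpoints in different components.
Q S (17): skip — Q and S already connected.
P X (18): add — endpoints in different components.
S V (18): skip — V and S already connected.
P V (19): skip — V and P already connected.
V X (19): skip — X and V already connected.
V W (21): skip — V and W already connected.
R S (22): add — endpoints in different components.
Edges rejected before the tree was complete: 6.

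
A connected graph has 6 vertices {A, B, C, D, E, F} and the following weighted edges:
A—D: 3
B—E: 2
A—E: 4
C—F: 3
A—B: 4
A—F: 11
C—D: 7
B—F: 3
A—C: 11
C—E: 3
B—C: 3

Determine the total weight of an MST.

Kruskal: consider edges lightest-first.
B—E (2): add. Components now {A} {B,E} {C} {D} {F}
A—D (3): add. Components now {A,D} {B,E} {C} {F}
B—C (3): add. Components now {A,D} {B,C,E} {F}
B—F (3): add. Components now {A,D} {B,C,E,F}
C—E (3): skip — C and E already connected.
C—F (3): skip — C and F already connected.
A—B (4): add. Components now {A,B,C,D,E,F}
MST edges: B—E, A—D, B—C, B—F, A—B; total weight 2+3+3+3+4 = 15.

15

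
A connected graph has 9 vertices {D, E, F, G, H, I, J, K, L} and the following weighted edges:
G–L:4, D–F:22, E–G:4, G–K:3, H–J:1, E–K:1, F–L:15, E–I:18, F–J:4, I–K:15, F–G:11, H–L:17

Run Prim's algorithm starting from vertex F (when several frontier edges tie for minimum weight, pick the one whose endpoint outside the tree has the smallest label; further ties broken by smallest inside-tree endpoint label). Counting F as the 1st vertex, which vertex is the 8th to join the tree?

I

Grow the tree from F using Prim:
Step 1: cheapest edge leaving the tree is F–J (4); add J.
Step 2: cheapest edge leaving the tree is H–J (1); add H.
Step 3: cheapest edge leaving the tree is F–G (11); add G.
Step 4: cheapest edge leaving the tree is G–K (3); add K.
Step 5: cheapest edge leaving the tree is E–K (1); add E.
Step 6: cheapest edge leaving the tree is G–L (4); add L.
Step 7: cheapest edge leaving the tree is I–K (15); add I.
Step 8: cheapest edge leaving the tree is D–F (22); add D.
Vertex order: F, J, H, G, K, E, L, I, D. The 8th vertex is I.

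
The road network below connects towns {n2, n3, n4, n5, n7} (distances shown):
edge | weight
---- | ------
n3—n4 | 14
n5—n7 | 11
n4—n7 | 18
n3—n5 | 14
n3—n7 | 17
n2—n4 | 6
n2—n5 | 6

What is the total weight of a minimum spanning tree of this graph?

37

Sort edges by weight, then run Kruskal:
n2—n4 (6): add. Components now {n2,n4} {n7} {n3} {n5}
n2—n5 (6): add. Components now {n2,n4,n5} {n7} {n3}
n5—n7 (11): add. Components now {n2,n4,n5,n7} {n3}
n3—n4 (14): add. Components now {n2,n3,n4,n5,n7}
MST edges: n2—n4, n2—n5, n5—n7, n3—n4; total weight 6+6+11+14 = 37.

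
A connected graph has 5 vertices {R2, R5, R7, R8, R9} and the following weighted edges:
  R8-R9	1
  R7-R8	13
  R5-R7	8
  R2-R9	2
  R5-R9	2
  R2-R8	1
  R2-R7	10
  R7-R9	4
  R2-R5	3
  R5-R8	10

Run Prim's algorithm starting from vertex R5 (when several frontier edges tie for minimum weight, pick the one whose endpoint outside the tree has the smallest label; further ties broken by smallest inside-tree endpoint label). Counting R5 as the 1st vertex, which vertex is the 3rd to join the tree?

R8

Prim's algorithm from R5:
Step 1: frontier [R5-R9 2, R2-R5 3, R5-R7 8, R5-R8 10] → take R5-R9 (2); add R9.
Step 2: frontier [R2-R5 3, R5-R7 8, R5-R8 10, R8-R9 1, R2-R9 2, R7-R9 4] → take R8-R9 (1); add R8.
Step 3: frontier [R2-R5 3, R5-R7 8, R2-R8 1, R7-R8 13, R2-R9 2, R7-R9 4] → take R2-R8 (1); add R2.
Step 4: frontier [R2-R7 10, R5-R7 8, R7-R8 13, R7-R9 4] → take R7-R9 (4); add R7.
Vertex order: R5, R9, R8, R2, R7. The 3rd vertex is R8.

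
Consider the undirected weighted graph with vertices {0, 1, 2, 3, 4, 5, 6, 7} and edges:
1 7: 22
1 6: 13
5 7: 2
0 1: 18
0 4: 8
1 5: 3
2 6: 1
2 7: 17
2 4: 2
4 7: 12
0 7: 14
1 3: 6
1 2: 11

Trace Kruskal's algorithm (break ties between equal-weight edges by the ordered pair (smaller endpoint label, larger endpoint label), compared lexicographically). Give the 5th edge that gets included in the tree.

1-3

Sort edges by weight, then run Kruskal:
2 6 (1): add — endpoints in different components.
2 4 (2): add — endpoints in different components.
5 7 (2): add — endpoints in different components.
1 5 (3): add — endpoints in different components.
1 3 (6): add — endpoints in different components.
0 4 (8): add — endpoints in different components.
1 2 (11): add — endpoints in different components.
The 5th edge added is 1 3.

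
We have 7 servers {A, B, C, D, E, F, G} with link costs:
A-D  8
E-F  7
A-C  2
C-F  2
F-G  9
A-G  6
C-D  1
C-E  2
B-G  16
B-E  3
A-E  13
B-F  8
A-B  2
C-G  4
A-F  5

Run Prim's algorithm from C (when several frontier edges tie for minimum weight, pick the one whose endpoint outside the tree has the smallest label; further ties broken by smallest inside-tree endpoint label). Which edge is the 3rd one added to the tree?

A-B

Grow the tree from C using Prim:
Step 1: cheapest edge leaving the tree is C-D (1); add D.
Step 2: cheapest edge leaving the tree is A-C (2); add A.
Step 3: cheapest edge leaving the tree is A-B (2); add B.
Step 4: cheapest edge leaving the tree is C-E (2); add E.
Step 5: cheapest edge leaving the tree is C-F (2); add F.
Step 6: cheapest edge leaving the tree is C-G (4); add G.
The 3rd edge added is A-B.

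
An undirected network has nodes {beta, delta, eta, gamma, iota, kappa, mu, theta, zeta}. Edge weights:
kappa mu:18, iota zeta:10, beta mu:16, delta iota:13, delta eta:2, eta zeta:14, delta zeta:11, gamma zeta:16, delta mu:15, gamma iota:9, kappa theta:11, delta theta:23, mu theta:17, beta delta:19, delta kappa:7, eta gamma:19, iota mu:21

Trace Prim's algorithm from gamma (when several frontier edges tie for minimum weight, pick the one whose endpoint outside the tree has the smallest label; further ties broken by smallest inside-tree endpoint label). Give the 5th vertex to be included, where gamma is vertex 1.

Prim's algorithm from gamma:
Step 1: cheapest edge leaving the tree is gamma iota (9); add iota.
Step 2: cheapest edge leaving the tree is iota zeta (10); add zeta.
Step 3: cheapest edge leaving the tree is delta zeta (11); add delta.
Step 4: cheapest edge leaving the tree is delta eta (2); add eta.
Step 5: cheapest edge leaving the tree is delta kappa (7); add kappa.
Step 6: cheapest edge leaving the tree is kappa theta (11); add theta.
Step 7: cheapest edge leaving the tree is delta mu (15); add mu.
Step 8: cheapest edge leaving the tree is beta mu (16); add beta.
Vertex order: gamma, iota, zeta, delta, eta, kappa, theta, mu, beta. The 5th vertex is eta.

eta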